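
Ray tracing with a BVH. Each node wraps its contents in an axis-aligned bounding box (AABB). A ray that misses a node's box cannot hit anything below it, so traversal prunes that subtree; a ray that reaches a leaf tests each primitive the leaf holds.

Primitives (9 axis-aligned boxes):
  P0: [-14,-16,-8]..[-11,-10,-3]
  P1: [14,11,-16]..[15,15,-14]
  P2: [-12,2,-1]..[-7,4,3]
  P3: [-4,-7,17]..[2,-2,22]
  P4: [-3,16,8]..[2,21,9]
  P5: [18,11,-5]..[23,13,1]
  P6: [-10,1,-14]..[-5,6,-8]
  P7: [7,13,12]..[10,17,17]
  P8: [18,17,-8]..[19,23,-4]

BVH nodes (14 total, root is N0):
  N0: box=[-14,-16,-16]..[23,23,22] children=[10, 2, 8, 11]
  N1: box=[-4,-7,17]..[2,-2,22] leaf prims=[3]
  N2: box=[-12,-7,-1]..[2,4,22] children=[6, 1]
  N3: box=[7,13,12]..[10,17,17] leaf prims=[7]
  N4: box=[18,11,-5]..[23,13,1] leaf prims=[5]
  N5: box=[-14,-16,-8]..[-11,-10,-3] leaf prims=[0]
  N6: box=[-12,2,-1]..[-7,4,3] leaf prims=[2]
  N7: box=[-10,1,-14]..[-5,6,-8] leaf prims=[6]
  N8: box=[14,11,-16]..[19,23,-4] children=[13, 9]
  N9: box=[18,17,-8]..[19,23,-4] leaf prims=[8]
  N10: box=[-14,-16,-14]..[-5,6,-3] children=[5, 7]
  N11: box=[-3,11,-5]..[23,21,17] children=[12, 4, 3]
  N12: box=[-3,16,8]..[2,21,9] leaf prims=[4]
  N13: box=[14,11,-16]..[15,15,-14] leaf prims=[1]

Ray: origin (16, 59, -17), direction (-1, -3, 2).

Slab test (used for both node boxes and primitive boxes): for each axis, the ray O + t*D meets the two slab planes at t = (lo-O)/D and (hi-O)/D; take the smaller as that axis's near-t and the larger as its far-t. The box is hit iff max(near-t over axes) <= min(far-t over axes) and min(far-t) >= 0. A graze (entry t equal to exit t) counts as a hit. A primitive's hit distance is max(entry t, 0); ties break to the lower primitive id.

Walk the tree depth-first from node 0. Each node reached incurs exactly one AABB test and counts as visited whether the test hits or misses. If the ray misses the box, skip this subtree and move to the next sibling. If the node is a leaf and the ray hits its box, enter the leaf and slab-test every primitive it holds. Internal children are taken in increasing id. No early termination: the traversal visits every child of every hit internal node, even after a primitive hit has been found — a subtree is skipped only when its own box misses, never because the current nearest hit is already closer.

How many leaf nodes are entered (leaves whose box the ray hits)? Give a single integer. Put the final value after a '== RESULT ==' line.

Walk:
N0 x:[-7,30] y:[12,25] z:[1/2,39/2] -> hit [12,39/2], descend [2, 8, 10, 11]
  N2 x:[14,28] y:[55/3,22] z:[8,39/2] -> hit [55/3,39/2], descend [1, 6]
    N1 x:[14,20] y:[61/3,22] z:[17,39/2] -> miss, prune
    N6 x:[23,28] y:[55/3,19] z:[8,10] -> miss, prune
  N8 x:[-3,2] y:[12,16] z:[1/2,13/2] -> miss, prune
  N10 x:[21,30] y:[53/3,25] z:[3/2,7] -> miss, prune
  N11 x:[-7,19] y:[38/3,16] z:[6,17] -> hit [38/3,16], descend [3, 4, 12]
    N3 x:[6,9] y:[14,46/3] z:[29/2,17] -> miss, prune
    N4 x:[-7,-2] y:[46/3,16] z:[6,9] -> miss, prune
    N12 x:[14,19] y:[38/3,43/3] z:[25/2,13] -> miss, prune

Visited [0, 2, 1, 6, 8, 10, 11, 3, 4, 12]. Tests: 10 box, 0 leaf. Nearest: miss.

== RESULT ==
0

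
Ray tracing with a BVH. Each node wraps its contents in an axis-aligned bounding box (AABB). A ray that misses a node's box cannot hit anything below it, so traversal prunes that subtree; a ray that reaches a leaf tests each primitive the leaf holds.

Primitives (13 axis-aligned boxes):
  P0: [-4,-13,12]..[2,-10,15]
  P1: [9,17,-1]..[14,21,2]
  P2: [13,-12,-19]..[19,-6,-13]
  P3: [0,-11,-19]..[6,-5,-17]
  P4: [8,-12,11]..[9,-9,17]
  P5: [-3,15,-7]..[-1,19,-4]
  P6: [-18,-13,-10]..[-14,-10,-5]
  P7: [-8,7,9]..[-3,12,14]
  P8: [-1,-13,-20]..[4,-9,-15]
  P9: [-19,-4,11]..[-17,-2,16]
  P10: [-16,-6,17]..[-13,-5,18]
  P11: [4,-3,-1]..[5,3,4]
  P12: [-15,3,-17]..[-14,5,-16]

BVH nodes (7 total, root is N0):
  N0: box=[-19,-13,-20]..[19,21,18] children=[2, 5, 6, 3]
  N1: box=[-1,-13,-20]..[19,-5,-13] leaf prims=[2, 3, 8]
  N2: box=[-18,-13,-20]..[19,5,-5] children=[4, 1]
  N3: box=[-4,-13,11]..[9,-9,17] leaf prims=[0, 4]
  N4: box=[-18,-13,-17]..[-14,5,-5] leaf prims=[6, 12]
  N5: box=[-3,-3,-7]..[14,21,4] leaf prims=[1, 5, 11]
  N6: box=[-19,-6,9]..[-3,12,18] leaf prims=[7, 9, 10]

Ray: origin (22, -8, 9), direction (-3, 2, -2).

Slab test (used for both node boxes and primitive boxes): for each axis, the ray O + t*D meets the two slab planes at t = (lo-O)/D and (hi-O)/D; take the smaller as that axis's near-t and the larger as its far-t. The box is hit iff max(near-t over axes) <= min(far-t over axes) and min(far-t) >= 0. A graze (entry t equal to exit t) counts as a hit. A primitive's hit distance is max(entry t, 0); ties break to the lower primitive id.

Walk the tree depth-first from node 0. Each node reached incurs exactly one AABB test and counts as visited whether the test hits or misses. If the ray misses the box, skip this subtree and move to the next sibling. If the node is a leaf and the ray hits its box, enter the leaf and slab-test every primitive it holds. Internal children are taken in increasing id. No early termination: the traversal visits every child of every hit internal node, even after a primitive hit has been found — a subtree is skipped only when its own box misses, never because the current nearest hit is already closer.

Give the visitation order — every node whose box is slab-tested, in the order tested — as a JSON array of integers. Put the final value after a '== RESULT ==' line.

Walk:
N0 x:[1,41/3] y:[-5/2,29/2] z:[-9/2,29/2] -> hit [1,41/3], descend [2, 3, 5, 6]
  N2 x:[1,40/3] y:[-5/2,13/2] z:[7,29/2] -> miss, prune
  N3 x:[13/3,26/3] y:[-5/2,-1/2] z:[-4,-1] -> miss, prune
  N5 x:[8/3,25/3] y:[5/2,29/2] z:[5/2,8] -> hit [8/3,8] leaf, test {P1(miss), P5(miss), P11(miss)}
  N6 x:[25/3,41/3] y:[1,10] z:[-9/2,0] -> miss, prune

Visited [0, 2, 3, 5, 6]. Tests: 5 box, 1 leaf. Nearest: miss.

== RESULT ==
[0, 2, 3, 5, 6]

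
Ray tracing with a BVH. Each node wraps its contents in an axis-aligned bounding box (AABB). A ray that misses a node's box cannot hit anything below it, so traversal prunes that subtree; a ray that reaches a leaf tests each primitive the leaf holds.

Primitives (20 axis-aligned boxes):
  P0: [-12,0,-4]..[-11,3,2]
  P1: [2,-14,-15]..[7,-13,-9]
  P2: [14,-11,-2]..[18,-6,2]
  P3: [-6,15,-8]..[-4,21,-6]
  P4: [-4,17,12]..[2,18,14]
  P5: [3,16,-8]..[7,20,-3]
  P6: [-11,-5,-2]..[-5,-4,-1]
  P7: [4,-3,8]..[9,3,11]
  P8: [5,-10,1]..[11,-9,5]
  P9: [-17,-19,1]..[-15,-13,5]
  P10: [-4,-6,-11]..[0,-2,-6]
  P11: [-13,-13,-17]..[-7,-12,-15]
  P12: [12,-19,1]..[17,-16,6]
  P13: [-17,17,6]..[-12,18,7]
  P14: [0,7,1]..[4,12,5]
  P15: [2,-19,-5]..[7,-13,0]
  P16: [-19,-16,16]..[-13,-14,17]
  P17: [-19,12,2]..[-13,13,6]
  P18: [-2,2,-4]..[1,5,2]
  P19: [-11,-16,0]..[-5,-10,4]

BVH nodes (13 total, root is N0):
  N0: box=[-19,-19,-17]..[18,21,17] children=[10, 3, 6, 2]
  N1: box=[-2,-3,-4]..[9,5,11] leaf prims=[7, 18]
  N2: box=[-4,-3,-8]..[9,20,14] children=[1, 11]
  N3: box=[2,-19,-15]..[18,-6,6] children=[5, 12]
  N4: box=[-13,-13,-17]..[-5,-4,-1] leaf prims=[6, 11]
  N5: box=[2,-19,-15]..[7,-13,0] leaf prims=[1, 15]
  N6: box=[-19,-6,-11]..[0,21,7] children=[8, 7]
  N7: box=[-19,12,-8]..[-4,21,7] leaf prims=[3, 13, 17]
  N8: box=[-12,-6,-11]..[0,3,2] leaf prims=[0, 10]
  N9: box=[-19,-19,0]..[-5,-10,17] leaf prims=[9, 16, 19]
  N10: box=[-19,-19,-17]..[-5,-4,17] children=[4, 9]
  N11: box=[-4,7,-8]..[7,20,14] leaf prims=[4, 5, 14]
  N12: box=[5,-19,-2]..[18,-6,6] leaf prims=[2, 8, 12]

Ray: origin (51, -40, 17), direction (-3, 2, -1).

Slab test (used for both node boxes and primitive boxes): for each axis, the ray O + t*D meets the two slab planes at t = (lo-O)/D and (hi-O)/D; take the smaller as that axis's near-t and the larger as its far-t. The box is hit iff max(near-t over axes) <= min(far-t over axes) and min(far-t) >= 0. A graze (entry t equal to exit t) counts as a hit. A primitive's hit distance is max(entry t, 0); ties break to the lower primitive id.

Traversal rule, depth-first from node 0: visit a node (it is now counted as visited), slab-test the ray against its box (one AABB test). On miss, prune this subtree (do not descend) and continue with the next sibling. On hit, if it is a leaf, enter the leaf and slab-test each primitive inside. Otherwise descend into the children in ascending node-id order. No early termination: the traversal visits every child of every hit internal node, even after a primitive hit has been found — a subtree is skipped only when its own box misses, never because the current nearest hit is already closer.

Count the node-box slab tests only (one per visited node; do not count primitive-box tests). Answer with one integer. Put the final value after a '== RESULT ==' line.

Walk:
N0 x:[11,70/3] y:[21/2,61/2] z:[0,34] -> hit [11,70/3], descend [2, 3, 6, 10]
  N2 x:[14,55/3] y:[37/2,30] z:[3,25] -> miss, prune
  N3 x:[11,49/3] y:[21/2,17] z:[11,32] -> hit [11,49/3], descend [5, 12]
    N5 x:[44/3,49/3] y:[21/2,27/2] z:[17,32] -> miss, prune
    N12 x:[11,46/3] y:[21/2,17] z:[11,19] -> hit [11,46/3] leaf, test {P2(miss), P8@t=15, P12@t=34/3}
  N6 x:[17,70/3] y:[17,61/2] z:[10,28] -> hit [17,70/3], descend [7, 8]
    N7 x:[55/3,70/3] y:[26,61/2] z:[10,25] -> miss, prune
    N8 x:[17,21] y:[17,43/2] z:[15,28] -> hit [17,21] leaf, test {P0@t=62/3, P10(miss)}
  N10 x:[56/3,70/3] y:[21/2,18] z:[0,34] -> miss, prune

order=[0, 2, 3, 5, 12, 6, 7, 8, 10]  |boxes|=9  |leaves|=2  hit=P12

== RESULT ==
9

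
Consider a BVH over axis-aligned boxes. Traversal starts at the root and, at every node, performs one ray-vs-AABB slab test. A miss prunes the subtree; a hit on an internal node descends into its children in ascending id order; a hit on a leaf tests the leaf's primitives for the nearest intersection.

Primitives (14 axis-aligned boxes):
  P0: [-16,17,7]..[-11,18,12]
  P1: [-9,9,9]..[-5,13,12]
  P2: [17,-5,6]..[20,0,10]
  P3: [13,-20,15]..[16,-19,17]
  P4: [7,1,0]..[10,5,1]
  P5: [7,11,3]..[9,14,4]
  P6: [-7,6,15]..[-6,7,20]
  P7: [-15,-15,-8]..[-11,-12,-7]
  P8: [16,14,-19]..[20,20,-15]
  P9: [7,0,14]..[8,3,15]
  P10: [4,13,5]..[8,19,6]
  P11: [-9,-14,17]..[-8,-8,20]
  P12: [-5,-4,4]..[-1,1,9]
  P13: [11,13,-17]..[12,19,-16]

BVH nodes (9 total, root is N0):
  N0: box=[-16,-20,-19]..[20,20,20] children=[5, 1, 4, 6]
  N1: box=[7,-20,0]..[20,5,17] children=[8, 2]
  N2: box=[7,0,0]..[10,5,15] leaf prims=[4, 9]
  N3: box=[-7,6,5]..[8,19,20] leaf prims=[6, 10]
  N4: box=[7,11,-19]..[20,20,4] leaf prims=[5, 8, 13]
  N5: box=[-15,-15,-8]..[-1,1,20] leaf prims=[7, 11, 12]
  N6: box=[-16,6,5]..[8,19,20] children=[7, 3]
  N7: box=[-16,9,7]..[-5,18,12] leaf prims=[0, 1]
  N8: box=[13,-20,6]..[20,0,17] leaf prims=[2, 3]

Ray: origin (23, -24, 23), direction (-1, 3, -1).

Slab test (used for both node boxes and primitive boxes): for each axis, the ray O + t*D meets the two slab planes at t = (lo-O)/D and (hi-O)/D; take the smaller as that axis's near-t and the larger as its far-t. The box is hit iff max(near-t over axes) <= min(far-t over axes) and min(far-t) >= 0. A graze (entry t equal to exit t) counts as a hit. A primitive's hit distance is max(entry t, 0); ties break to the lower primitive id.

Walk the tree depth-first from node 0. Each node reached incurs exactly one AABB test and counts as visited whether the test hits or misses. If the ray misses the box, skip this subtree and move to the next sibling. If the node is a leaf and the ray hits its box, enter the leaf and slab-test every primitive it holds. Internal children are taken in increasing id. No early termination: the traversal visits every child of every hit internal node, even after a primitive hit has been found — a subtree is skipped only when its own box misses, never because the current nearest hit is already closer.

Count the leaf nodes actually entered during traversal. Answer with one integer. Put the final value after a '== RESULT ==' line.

Trace the traversal:
N0 x:[3,39] y:[4/3,44/3] z:[3,42] -> hit [3,44/3], descend [1, 4, 5, 6]
  N1 x:[3,16] y:[4/3,29/3] z:[6,23] -> hit [6,29/3], descend [2, 8]
    N2 x:[13,16] y:[8,29/3] z:[8,23] -> miss, prune
    N8 x:[3,10] y:[4/3,8] z:[6,17] -> hit [6,8] leaf, test {P2(miss), P3(miss)}
  N4 x:[3,16] y:[35/3,44/3] z:[19,42] -> miss, prune
  N5 x:[24,38] y:[3,25/3] z:[3,31] -> miss, prune
  N6 x:[15,39] y:[10,43/3] z:[3,18] -> miss, prune

7 AABB tests over nodes [0, 1, 2, 8, 4, 5, 6]; 1 leaf entered; closest miss.

== RESULT ==
1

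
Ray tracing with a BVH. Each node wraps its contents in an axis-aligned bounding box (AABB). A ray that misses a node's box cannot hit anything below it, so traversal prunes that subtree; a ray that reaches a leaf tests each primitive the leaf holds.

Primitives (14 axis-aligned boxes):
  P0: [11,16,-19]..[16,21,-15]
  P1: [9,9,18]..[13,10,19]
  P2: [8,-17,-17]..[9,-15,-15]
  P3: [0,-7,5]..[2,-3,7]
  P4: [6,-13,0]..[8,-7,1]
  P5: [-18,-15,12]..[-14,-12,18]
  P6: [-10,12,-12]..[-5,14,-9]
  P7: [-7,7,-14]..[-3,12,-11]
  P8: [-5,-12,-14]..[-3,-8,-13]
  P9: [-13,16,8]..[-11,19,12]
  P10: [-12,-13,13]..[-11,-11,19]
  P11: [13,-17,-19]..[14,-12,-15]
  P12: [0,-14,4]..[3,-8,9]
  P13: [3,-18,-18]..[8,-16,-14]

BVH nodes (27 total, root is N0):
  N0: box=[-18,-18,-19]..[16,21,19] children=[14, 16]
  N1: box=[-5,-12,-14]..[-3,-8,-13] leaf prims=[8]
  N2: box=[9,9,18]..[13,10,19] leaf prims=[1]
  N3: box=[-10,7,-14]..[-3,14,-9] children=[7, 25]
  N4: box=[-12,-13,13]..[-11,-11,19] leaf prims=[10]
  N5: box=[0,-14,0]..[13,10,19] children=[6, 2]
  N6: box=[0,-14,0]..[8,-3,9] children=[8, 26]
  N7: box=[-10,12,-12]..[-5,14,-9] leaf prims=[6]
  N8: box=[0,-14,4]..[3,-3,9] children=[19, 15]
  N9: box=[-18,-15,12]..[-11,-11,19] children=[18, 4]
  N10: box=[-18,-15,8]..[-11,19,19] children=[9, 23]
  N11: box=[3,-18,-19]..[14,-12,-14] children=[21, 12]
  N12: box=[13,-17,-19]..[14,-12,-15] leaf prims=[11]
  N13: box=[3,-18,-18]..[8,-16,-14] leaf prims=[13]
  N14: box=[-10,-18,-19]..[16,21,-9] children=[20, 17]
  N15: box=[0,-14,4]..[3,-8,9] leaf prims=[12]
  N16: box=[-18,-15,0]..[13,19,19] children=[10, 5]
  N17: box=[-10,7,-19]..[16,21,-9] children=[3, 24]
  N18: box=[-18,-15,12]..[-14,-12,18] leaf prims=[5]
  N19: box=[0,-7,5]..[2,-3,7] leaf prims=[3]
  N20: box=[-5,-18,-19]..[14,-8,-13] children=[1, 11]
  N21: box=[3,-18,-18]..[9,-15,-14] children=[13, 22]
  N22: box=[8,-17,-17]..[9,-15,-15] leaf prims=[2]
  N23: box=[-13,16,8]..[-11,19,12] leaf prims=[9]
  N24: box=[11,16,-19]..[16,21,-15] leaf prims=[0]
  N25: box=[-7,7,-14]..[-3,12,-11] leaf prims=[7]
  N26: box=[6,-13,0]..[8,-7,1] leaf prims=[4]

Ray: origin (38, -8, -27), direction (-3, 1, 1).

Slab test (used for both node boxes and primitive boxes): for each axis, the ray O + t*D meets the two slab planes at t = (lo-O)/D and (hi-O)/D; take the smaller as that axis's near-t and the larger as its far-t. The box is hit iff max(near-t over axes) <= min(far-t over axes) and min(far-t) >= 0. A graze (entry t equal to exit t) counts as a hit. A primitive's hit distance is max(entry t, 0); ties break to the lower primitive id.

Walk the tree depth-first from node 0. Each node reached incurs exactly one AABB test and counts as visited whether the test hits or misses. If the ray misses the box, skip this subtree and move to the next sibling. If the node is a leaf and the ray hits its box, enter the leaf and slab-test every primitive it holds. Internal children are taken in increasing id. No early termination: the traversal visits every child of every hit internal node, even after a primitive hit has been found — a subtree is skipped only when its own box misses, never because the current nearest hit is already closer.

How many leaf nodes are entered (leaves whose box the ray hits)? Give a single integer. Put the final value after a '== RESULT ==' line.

Traverse from the root:
N0 x:[22/3,56/3] y:[-10,29] z:[8,46] -> hit [8,56/3], descend [14, 16]
  N14 x:[22/3,16] y:[-10,29] z:[8,18] -> hit [8,16], descend [17, 20]
    N17 x:[22/3,16] y:[15,29] z:[8,18] -> hit [15,16], descend [3, 24]
      N3 x:[41/3,16] y:[15,22] z:[13,18] -> hit [15,16], descend [7, 25]
        N7 x:[43/3,16] y:[20,22] z:[15,18] -> miss, prune
        N25 x:[41/3,15] y:[15,20] z:[13,16] -> hit [15,15] leaf, test {P7@t=15}
      N24 x:[22/3,9] y:[24,29] z:[8,12] -> miss, prune
    N20 x:[8,43/3] y:[-10,0] z:[8,14] -> miss, prune
  N16 x:[25/3,56/3] y:[-7,27] z:[27,46] -> miss, prune

order=[0, 14, 17, 3, 7, 25, 24, 20, 16]  |boxes|=9  |leaves|=1  hit=P7

== RESULT ==
1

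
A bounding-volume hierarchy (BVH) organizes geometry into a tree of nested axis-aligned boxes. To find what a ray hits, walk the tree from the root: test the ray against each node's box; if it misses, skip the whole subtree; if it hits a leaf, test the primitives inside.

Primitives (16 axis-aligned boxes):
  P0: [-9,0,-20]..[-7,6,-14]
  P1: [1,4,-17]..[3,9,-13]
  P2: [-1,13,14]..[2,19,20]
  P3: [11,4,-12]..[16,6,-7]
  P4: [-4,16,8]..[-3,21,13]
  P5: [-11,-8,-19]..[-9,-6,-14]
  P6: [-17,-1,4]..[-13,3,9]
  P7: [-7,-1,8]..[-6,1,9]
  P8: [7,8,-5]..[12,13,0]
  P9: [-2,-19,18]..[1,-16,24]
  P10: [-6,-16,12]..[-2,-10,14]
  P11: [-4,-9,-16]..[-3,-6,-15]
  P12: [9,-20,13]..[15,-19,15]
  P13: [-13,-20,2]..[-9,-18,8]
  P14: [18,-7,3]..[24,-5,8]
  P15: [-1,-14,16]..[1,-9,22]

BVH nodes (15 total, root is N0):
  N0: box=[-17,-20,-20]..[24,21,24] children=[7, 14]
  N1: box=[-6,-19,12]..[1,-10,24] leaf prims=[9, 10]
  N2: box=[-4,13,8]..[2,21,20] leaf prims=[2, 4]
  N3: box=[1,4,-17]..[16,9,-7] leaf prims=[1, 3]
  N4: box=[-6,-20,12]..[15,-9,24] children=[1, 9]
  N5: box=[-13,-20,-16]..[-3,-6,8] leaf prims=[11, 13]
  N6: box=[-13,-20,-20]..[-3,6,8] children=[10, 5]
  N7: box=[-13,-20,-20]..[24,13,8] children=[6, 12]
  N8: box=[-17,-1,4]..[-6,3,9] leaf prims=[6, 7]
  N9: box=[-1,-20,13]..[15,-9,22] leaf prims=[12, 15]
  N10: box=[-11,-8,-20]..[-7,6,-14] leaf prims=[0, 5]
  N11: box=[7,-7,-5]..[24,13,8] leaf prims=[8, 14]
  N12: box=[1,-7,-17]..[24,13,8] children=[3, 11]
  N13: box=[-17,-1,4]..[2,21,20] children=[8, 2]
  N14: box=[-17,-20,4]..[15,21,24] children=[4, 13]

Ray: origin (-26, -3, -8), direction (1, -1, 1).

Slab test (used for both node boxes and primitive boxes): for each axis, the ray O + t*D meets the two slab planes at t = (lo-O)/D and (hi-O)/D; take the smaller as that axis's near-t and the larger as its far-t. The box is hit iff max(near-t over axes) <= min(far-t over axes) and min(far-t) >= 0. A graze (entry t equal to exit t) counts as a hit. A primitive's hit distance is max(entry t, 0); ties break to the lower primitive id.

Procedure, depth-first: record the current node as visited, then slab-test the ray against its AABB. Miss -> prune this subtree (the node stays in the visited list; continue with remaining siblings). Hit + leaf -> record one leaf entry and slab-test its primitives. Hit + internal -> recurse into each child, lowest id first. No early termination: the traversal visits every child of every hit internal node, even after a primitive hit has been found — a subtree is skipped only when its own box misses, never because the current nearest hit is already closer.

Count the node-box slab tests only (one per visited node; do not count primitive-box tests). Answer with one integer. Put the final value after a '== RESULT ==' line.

Trace the traversal:
N0 x:[9,50] y:[-24,17] z:[-12,32] -> hit [9,17], descend [7, 14]
  N7 x:[13,50] y:[-16,17] z:[-12,16] -> hit [13,16], descend [6, 12]
    N6 x:[13,23] y:[-9,17] z:[-12,16] -> hit [13,16], descend [5, 10]
      N5 x:[13,23] y:[3,17] z:[-8,16] -> hit [13,16] leaf, test {P11(miss), P13@t=15}
      N10 x:[15,19] y:[-9,5] z:[-12,-6] -> miss, prune
    N12 x:[27,50] y:[-16,4] z:[-9,16] -> miss, prune
  N14 x:[9,41] y:[-24,17] z:[12,32] -> hit [12,17], descend [4, 13]
    N4 x:[20,41] y:[6,17] z:[20,32] -> miss, prune
    N13 x:[9,28] y:[-24,-2] z:[12,28] -> miss, prune

order=[0, 7, 6, 5, 10, 12, 14, 4, 13]  |boxes|=9  |leaves|=1  hit=P13

== RESULT ==
9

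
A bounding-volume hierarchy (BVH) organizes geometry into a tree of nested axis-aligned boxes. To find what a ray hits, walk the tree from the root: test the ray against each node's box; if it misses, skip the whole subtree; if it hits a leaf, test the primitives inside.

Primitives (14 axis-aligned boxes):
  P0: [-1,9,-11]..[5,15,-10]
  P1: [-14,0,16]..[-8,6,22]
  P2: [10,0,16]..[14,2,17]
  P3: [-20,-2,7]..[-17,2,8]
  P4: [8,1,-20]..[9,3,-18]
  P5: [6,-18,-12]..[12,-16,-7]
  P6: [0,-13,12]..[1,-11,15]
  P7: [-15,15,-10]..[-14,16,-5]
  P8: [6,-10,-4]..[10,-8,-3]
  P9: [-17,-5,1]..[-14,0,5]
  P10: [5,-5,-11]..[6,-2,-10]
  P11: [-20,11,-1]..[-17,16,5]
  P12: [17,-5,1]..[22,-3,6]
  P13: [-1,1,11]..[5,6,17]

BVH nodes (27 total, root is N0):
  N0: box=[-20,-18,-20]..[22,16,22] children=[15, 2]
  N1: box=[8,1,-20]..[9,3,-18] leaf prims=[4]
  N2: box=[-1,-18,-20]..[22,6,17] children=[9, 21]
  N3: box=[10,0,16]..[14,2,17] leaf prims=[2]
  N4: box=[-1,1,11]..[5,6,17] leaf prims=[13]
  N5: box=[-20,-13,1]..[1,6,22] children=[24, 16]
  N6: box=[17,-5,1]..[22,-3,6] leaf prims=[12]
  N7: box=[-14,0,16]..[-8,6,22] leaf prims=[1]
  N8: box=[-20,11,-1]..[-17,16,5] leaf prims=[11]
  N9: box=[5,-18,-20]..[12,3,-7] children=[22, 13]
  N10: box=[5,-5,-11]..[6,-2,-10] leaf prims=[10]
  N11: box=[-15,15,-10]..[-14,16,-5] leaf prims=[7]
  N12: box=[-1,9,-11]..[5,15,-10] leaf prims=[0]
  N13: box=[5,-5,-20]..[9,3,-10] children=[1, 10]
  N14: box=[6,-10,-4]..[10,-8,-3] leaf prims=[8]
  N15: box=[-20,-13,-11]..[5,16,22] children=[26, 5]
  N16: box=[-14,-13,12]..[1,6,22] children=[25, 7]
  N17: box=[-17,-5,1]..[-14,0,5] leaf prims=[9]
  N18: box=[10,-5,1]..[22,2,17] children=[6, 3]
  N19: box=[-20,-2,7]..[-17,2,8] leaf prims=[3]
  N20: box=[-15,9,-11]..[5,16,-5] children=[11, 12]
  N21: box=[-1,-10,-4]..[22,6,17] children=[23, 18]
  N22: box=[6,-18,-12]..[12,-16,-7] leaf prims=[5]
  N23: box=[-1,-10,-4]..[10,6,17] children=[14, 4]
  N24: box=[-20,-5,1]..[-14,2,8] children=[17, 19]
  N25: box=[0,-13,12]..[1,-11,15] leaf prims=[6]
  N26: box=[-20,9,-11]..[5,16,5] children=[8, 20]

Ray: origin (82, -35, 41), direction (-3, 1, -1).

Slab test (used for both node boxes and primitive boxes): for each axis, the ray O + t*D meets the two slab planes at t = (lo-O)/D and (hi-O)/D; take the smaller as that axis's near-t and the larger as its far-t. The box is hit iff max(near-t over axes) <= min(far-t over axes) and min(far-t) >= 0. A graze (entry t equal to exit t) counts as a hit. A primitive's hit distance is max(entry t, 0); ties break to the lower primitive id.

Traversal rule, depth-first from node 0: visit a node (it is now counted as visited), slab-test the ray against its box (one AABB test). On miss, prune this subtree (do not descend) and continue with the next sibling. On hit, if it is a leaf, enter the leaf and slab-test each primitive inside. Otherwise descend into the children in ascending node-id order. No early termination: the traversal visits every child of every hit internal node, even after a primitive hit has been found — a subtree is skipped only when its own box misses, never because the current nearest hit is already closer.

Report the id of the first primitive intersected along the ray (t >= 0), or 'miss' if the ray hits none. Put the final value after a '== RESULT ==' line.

Traverse from the root:
N0 x:[20,34] y:[17,51] z:[19,61] -> hit [20,34], descend [2, 15]
  N2 x:[20,83/3] y:[17,41] z:[24,61] -> hit [24,83/3], descend [9, 21]
    N9 x:[70/3,77/3] y:[17,38] z:[48,61] -> miss, prune
    N21 x:[20,83/3] y:[25,41] z:[24,45] -> hit [25,83/3], descend [18, 23]
      N18 x:[20,24] y:[30,37] z:[24,40] -> miss, prune
      N23 x:[24,83/3] y:[25,41] z:[24,45] -> hit [25,83/3], descend [4, 14]
        N4 x:[77/3,83/3] y:[36,41] z:[24,30] -> miss, prune
        N14 x:[24,76/3] y:[25,27] z:[44,45] -> miss, prune
  N15 x:[77/3,34] y:[22,51] z:[19,52] -> hit [77/3,34], descend [5, 26]
    N5 x:[27,34] y:[22,41] z:[19,40] -> hit [27,34], descend [16, 24]
      N16 x:[27,32] y:[22,41] z:[19,29] -> hit [27,29], descend [7, 25]
        N7 x:[30,32] y:[35,41] z:[19,25] -> miss, prune
        N25 x:[27,82/3] y:[22,24] z:[26,29] -> miss, prune
      N24 x:[32,34] y:[30,37] z:[33,40] -> hit [33,34], descend [17, 19]
        N17 x:[32,33] y:[30,35] z:[36,40] -> miss, prune
        N19 x:[33,34] y:[33,37] z:[33,34] -> hit [33,34] leaf, test {P3@t=33}
    N26 x:[77/3,34] y:[44,51] z:[36,52] -> miss, prune

Visited [0, 2, 9, 21, 18, 23, 4, 14, 15, 5, 16, 7, 25, 24, 17, 19, 26]. Tests: 17 box, 1 leaf. Nearest: P3.

== RESULT ==
3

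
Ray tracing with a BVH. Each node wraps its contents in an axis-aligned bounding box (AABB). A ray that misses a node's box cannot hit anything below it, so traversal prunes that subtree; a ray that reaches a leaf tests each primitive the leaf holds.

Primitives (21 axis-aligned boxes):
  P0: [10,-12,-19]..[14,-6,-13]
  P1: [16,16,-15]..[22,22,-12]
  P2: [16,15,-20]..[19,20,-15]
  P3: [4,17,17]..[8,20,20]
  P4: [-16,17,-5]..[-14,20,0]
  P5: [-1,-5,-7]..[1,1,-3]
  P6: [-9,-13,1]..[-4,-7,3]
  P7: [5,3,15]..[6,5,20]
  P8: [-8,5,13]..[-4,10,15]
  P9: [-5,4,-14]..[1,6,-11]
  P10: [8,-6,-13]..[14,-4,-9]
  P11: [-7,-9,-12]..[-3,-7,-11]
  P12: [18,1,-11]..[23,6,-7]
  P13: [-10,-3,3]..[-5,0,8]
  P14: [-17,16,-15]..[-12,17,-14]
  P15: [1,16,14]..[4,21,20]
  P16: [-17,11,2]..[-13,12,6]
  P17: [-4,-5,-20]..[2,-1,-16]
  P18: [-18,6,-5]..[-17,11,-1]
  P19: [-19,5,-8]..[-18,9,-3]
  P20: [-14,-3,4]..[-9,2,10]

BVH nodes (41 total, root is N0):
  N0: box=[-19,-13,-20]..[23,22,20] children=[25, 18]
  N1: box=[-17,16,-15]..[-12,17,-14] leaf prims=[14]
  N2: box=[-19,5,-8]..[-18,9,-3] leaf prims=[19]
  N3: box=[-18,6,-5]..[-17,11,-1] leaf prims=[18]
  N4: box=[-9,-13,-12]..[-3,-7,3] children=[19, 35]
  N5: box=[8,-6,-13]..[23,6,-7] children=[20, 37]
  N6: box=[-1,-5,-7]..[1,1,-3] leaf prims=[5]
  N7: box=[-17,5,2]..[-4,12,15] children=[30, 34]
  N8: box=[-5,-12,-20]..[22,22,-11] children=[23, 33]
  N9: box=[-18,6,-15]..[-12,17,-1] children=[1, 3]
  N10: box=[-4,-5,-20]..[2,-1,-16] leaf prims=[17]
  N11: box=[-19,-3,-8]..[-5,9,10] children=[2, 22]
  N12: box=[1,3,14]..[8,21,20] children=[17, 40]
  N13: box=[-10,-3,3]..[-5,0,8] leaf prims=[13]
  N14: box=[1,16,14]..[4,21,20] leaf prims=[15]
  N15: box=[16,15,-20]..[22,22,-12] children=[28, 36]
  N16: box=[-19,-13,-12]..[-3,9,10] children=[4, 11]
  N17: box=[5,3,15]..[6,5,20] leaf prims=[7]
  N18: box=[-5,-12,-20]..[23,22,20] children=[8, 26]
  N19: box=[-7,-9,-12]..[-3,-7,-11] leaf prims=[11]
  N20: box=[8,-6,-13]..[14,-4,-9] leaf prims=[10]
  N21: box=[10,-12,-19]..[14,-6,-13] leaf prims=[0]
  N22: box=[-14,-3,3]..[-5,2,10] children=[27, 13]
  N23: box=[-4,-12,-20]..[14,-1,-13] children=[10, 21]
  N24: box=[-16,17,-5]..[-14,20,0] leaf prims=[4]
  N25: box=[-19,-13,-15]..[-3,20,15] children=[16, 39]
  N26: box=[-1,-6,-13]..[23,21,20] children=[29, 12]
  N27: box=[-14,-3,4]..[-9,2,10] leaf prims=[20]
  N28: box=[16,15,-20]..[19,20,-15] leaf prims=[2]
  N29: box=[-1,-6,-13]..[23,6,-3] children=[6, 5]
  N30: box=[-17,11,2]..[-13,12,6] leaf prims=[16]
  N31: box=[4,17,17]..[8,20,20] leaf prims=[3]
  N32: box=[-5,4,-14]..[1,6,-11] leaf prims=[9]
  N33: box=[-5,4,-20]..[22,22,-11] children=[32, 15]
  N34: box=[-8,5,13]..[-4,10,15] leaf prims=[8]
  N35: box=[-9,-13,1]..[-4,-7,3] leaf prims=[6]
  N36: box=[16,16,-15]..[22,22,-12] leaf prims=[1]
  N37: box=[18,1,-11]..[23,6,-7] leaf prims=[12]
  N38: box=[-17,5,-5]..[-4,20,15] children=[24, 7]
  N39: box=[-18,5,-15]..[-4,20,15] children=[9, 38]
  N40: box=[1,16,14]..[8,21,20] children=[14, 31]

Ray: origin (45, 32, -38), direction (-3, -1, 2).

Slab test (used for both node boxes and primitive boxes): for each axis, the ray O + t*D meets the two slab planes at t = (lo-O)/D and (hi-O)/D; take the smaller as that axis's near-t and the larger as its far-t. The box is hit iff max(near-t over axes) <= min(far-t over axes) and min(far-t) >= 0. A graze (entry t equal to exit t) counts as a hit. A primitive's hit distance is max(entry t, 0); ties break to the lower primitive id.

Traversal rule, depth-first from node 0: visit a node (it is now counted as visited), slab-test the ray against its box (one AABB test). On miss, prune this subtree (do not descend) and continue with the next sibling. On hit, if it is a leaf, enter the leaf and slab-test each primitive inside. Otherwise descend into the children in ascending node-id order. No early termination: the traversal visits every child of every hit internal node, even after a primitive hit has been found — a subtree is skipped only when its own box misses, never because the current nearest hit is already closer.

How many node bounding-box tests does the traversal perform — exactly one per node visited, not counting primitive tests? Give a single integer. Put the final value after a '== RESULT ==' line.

Walk:
N0 x:[22/3,64/3] y:[10,45] z:[9,29] -> hit [10,64/3], descend [18, 25]
  N18 x:[22/3,50/3] y:[10,44] z:[9,29] -> hit [10,50/3], descend [8, 26]
    N8 x:[23/3,50/3] y:[10,44] z:[9,27/2] -> hit [10,27/2], descend [23, 33]
      N23 x:[31/3,49/3] y:[33,44] z:[9,25/2] -> miss, prune
      N33 x:[23/3,50/3] y:[10,28] z:[9,27/2] -> hit [10,27/2], descend [15, 32]
        N15 x:[23/3,29/3] y:[10,17] z:[9,13] -> miss, prune
        N32 x:[44/3,50/3] y:[26,28] z:[12,27/2] -> miss, prune
    N26 x:[22/3,46/3] y:[11,38] z:[25/2,29] -> hit [25/2,46/3], descend [12, 29]
      N12 x:[37/3,44/3] y:[11,29] z:[26,29] -> miss, prune
      N29 x:[22/3,46/3] y:[26,38] z:[25/2,35/2] -> miss, prune
  N25 x:[16,64/3] y:[12,45] z:[23/2,53/2] -> hit [16,64/3], descend [16, 39]
    N16 x:[16,64/3] y:[23,45] z:[13,24] -> miss, prune
    N39 x:[49/3,21] y:[12,27] z:[23/2,53/2] -> hit [49/3,21], descend [9, 38]
      N9 x:[19,21] y:[15,26] z:[23/2,37/2] -> miss, prune
      N38 x:[49/3,62/3] y:[12,27] z:[33/2,53/2] -> hit [33/2,62/3], descend [7, 24]
        N7 x:[49/3,62/3] y:[20,27] z:[20,53/2] -> hit [20,62/3], descend [30, 34]
          N30 x:[58/3,62/3] y:[20,21] z:[20,22] -> hit [20,62/3] leaf, test {P16@t=20}
          N34 x:[49/3,53/3] y:[22,27] z:[51/2,53/2] -> miss, prune
        N24 x:[59/3,61/3] y:[12,15] z:[33/2,19] -> miss, prune

Visited [0, 18, 8, 23, 33, 15, 32, 26, 12, 29, 25, 16, 39, 9, 38, 7, 30, 34, 24]. Tests: 19 box, 1 leaf. Nearest: P16.

== RESULT ==
19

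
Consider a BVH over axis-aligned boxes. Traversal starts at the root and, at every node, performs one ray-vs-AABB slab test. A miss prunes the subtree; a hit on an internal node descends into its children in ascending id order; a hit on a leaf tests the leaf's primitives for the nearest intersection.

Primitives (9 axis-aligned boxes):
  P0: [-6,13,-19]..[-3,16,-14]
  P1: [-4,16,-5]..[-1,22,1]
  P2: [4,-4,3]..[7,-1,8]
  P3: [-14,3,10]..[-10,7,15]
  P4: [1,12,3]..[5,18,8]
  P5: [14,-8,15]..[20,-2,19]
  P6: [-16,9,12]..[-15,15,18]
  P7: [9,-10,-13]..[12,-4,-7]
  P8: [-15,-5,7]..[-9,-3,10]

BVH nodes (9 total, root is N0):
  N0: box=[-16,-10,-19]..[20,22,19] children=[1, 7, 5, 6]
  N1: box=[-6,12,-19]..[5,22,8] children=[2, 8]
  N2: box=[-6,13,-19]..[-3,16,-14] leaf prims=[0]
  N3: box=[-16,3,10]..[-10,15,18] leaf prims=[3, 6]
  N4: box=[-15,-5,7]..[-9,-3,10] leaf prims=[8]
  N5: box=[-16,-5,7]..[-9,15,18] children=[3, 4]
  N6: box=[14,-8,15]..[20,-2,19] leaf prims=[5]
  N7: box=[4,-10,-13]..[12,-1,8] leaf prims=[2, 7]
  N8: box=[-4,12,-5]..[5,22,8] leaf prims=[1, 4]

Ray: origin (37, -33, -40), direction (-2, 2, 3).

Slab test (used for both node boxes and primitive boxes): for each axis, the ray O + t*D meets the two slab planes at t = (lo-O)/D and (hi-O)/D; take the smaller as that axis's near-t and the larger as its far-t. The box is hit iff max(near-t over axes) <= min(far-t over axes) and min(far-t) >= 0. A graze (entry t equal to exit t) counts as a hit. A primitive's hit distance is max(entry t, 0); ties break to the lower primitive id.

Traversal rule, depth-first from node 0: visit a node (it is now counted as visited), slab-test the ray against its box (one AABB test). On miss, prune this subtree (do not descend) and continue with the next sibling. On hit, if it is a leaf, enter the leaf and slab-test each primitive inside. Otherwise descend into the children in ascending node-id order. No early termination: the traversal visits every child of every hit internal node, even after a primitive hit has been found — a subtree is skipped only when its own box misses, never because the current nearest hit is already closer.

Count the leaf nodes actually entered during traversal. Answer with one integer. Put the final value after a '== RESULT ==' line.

Traverse from the root:
N0 x:[17/2,53/2] y:[23/2,55/2] z:[7,59/3] -> hit [23/2,59/3], descend [1, 5, 6, 7]
  N1 x:[16,43/2] y:[45/2,55/2] z:[7,16] -> miss, prune
  N5 x:[23,53/2] y:[14,24] z:[47/3,58/3] -> miss, prune
  N6 x:[17/2,23/2] y:[25/2,31/2] z:[55/3,59/3] -> miss, prune
  N7 x:[25/2,33/2] y:[23/2,16] z:[9,16] -> hit [25/2,16] leaf, test {P2@t=15, P7(miss)}

Visited [0, 1, 5, 6, 7]. Tests: 5 box, 1 leaf. Nearest: P2.

== RESULT ==
1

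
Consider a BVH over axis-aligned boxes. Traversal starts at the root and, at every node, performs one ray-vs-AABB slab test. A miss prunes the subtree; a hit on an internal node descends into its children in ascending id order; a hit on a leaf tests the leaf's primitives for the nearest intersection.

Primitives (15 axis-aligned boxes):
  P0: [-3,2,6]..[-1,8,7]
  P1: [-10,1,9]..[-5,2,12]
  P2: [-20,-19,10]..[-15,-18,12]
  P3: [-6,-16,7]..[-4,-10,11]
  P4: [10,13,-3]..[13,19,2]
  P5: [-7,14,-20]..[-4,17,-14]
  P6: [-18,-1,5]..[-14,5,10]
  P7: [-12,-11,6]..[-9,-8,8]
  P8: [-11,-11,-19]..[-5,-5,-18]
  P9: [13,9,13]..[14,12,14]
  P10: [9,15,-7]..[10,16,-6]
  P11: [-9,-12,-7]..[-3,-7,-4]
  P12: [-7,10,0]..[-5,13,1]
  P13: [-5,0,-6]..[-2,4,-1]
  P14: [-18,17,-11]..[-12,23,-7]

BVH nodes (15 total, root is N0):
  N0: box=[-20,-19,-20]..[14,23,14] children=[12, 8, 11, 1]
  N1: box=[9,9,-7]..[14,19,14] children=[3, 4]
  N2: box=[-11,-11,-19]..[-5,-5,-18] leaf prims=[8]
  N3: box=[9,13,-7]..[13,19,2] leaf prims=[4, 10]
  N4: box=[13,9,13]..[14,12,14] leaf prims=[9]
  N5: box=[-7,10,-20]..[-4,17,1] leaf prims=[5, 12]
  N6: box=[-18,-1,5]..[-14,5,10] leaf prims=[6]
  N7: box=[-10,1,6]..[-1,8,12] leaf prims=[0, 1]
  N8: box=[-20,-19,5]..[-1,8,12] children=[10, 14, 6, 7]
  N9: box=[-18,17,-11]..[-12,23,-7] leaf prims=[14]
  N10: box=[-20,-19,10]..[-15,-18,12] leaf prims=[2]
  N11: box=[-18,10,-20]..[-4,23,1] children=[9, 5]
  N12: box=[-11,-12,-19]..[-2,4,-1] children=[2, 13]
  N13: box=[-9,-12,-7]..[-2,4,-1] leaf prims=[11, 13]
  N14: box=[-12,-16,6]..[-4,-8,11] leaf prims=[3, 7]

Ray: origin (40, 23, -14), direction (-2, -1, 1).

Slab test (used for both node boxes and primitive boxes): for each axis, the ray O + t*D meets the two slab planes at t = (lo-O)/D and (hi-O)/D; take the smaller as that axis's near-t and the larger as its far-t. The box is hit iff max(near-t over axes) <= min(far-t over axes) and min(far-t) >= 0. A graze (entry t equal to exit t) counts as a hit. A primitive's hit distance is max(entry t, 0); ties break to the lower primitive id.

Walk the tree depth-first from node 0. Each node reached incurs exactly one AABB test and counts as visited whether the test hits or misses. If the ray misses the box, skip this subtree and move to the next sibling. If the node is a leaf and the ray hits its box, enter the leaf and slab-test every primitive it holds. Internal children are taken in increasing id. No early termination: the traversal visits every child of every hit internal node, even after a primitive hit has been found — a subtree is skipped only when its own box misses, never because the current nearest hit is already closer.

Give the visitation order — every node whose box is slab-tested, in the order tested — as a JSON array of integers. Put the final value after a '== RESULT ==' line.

Traverse from the root:
N0 x:[13,30] y:[0,42] z:[-6,28] -> hit [13,28], descend [1, 8, 11, 12]
  N1 x:[13,31/2] y:[4,14] z:[7,28] -> hit [13,14], descend [3, 4]
    N3 x:[27/2,31/2] y:[4,10] z:[7,16] -> miss, prune
    N4 x:[13,27/2] y:[11,14] z:[27,28] -> miss, prune
  N8 x:[41/2,30] y:[15,42] z:[19,26] -> hit [41/2,26], descend [6, 7, 10, 14]
    N6 x:[27,29] y:[18,24] z:[19,24] -> miss, prune
    N7 x:[41/2,25] y:[15,22] z:[20,26] -> hit [41/2,22] leaf, test {P0@t=41/2, P1(miss)}
    N10 x:[55/2,30] y:[41,42] z:[24,26] -> miss, prune
    N14 x:[22,26] y:[31,39] z:[20,25] -> miss, prune
  N11 x:[22,29] y:[0,13] z:[-6,15] -> miss, prune
  N12 x:[21,51/2] y:[19,35] z:[-5,13] -> miss, prune

11 AABB tests over nodes [0, 1, 3, 4, 8, 6, 7, 10, 14, 11, 12]; 1 leaf entered; closest P0.

== RESULT ==
[0, 1, 3, 4, 8, 6, 7, 10, 14, 11, 12]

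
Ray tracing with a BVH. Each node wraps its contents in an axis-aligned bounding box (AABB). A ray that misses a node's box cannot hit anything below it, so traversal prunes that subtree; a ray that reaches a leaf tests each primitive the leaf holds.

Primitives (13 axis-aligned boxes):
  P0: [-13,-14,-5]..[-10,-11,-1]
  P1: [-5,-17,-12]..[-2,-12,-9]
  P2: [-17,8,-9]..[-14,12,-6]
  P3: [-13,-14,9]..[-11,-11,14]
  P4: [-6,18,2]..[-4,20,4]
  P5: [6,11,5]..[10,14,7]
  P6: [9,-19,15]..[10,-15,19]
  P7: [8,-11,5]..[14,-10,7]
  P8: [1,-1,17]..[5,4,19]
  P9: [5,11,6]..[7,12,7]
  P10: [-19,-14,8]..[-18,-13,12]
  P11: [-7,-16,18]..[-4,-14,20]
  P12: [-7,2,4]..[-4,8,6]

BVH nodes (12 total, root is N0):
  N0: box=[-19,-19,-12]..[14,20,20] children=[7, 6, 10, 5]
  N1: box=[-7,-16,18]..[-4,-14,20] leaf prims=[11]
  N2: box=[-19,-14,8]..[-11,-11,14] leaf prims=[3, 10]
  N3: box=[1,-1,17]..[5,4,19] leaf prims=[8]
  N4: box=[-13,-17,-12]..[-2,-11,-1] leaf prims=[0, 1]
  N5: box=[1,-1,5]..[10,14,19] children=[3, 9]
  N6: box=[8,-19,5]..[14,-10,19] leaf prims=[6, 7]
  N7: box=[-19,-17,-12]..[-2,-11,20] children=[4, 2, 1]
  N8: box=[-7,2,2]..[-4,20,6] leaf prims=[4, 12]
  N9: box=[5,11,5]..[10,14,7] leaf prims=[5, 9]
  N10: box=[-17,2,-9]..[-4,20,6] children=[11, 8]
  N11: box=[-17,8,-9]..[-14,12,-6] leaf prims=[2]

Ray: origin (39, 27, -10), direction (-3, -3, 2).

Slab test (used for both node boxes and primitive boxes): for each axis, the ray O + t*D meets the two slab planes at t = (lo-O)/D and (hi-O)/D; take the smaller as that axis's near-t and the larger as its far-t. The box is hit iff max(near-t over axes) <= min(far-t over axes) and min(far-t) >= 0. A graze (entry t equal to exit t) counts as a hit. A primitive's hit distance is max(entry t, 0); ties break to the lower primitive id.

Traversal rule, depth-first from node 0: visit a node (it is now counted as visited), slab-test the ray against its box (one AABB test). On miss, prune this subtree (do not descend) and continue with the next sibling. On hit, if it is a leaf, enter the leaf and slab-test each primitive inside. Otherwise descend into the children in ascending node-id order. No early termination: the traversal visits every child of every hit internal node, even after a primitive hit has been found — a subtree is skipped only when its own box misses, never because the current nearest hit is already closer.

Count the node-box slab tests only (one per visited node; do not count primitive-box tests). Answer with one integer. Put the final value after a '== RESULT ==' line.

Trace the traversal:
N0 x:[25/3,58/3] y:[7/3,46/3] z:[-1,15] -> hit [25/3,15], descend [5, 6, 7, 10]
  N5 x:[29/3,38/3] y:[13/3,28/3] z:[15/2,29/2] -> miss, prune
  N6 x:[25/3,31/3] y:[37/3,46/3] z:[15/2,29/2] -> miss, prune
  N7 x:[41/3,58/3] y:[38/3,44/3] z:[-1,15] -> hit [41/3,44/3], descend [1, 2, 4]
    N1 x:[43/3,46/3] y:[41/3,43/3] z:[14,15] -> hit [43/3,43/3] leaf, test {P11@t=43/3}
    N2 x:[50/3,58/3] y:[38/3,41/3] z:[9,12] -> miss, prune
    N4 x:[41/3,52/3] y:[38/3,44/3] z:[-1,9/2] -> miss, prune
  N10 x:[43/3,56/3] y:[7/3,25/3] z:[1/2,8] -> miss, prune

order=[0, 5, 6, 7, 1, 2, 4, 10]  |boxes|=8  |leaves|=1  hit=P11

== RESULT ==
8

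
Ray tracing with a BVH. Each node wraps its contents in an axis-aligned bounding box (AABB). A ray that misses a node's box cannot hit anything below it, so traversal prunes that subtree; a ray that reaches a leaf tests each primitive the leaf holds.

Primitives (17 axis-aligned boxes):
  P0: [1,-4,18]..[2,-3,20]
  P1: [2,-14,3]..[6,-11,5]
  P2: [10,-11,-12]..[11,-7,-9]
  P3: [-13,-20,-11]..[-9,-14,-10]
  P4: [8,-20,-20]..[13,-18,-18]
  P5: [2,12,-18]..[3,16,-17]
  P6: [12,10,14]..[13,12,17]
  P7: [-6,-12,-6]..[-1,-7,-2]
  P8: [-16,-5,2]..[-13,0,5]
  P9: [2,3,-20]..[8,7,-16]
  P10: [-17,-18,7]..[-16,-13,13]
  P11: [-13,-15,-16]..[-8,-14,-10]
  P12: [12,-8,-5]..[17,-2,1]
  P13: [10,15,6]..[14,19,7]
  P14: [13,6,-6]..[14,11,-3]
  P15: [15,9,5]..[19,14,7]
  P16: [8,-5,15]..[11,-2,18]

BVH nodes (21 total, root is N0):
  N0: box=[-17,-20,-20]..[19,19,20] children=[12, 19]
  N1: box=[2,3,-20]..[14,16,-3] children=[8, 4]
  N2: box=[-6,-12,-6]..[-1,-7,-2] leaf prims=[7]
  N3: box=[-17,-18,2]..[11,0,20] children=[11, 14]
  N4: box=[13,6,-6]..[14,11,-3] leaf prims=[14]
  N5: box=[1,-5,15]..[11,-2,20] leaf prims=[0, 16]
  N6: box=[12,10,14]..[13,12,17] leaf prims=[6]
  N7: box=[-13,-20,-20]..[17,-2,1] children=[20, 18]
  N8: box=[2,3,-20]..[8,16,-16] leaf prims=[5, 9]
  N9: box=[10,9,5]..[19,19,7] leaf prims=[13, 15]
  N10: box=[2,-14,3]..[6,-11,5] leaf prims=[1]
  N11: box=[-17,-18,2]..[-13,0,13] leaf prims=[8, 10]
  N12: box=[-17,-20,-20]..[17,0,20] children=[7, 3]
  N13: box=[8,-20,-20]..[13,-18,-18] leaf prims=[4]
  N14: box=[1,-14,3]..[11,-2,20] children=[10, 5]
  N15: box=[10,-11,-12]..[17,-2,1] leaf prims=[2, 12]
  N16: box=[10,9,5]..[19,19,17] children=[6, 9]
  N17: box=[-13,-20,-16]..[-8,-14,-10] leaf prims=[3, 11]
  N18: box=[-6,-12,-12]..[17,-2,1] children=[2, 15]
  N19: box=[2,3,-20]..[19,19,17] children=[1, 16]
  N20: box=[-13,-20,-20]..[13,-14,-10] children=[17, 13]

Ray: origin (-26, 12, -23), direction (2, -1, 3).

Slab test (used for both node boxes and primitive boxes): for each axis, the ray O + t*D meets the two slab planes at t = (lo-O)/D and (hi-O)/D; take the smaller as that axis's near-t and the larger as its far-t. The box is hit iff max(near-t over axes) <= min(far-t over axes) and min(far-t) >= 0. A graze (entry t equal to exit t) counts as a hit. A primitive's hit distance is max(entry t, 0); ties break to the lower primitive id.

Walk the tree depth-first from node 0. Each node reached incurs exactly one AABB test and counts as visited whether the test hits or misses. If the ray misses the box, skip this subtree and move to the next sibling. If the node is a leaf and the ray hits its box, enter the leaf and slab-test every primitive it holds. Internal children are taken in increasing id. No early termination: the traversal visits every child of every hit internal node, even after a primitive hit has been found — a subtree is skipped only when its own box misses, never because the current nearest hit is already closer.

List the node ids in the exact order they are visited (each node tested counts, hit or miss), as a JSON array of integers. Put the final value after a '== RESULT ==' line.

Trace the traversal:
N0 x:[9/2,45/2] y:[-7,32] z:[1,43/3] -> hit [9/2,43/3], descend [12, 19]
  N12 x:[9/2,43/2] y:[12,32] z:[1,43/3] -> hit [12,43/3], descend [3, 7]
    N3 x:[9/2,37/2] y:[12,30] z:[25/3,43/3] -> hit [12,43/3], descend [11, 14]
      N11 x:[9/2,13/2] y:[12,30] z:[25/3,12] -> miss, prune
      N14 x:[27/2,37/2] y:[14,26] z:[26/3,43/3] -> hit [14,43/3], descend [5, 10]
        N5 x:[27/2,37/2] y:[14,17] z:[38/3,43/3] -> hit [14,43/3] leaf, test {P0(miss), P16(miss)}
        N10 x:[14,16] y:[23,26] z:[26/3,28/3] -> miss, prune
    N7 x:[13/2,43/2] y:[14,32] z:[1,8] -> miss, prune
  N19 x:[14,45/2] y:[-7,9] z:[1,40/3] -> miss, prune

Summary -> nodes [0, 12, 3, 11, 14, 5, 10, 7, 19]; box-tests=9; leaf-entries=1; first=miss

== RESULT ==
[0, 12, 3, 11, 14, 5, 10, 7, 19]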